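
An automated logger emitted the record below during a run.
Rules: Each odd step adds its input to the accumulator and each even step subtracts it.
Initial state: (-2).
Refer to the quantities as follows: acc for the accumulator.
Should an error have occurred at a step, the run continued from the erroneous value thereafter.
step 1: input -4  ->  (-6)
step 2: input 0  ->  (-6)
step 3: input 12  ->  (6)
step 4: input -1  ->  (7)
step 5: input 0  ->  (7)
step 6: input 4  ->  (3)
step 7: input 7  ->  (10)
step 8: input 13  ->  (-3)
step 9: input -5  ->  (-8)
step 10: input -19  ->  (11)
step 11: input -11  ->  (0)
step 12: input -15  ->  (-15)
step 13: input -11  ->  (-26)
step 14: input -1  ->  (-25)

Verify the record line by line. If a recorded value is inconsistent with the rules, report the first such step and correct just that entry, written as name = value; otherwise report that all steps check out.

step 12, acc = 15

Recomputing the run from the initial state:
step 1: acc = -6
step 2: acc = -6
step 3: acc = 6
step 4: acc = 7
step 5: acc = 7
step 6: acc = 3
step 7: acc = 10
step 8: acc = -3
step 9: acc = -8
step 10: acc = 11
step 11: acc = 0
step 12: acc = 15
step 13: acc = 4
step 14: acc = 5
The first disagreement with the record is at step 12, where the value should be acc = 15.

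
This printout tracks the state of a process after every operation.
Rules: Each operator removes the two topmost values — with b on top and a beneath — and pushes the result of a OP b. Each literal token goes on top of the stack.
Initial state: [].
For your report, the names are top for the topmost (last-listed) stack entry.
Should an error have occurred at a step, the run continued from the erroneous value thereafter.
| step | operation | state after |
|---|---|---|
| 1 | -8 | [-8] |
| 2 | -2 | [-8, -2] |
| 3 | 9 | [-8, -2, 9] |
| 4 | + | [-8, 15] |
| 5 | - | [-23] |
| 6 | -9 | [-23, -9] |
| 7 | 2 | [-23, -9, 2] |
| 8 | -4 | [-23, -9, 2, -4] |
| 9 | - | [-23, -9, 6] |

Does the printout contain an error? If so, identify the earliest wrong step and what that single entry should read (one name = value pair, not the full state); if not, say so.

Step 1: push -8: top = -8 — exactly as logged.
Step 2: push -2: top = -2 — in agreement.
Step 3: push 9: top = 9 — in agreement.
Step 4: -2 + 9 = 7 — first mismatch against the printout.
That makes step 4 the first incorrect line — top = 7 is what it should show.

step 4, top = 7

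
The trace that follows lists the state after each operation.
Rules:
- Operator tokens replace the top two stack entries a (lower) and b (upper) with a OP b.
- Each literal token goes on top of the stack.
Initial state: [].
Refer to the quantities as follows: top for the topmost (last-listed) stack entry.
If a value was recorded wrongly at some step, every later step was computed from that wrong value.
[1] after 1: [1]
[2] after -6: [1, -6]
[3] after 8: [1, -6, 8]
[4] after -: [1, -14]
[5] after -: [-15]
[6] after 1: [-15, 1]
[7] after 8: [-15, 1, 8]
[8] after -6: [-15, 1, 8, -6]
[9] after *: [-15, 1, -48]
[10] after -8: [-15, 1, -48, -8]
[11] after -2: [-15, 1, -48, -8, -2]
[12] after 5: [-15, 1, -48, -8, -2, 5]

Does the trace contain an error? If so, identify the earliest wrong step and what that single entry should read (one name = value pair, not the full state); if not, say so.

step 5, top = 15

step 1: push 1: top = 1 -> no discrepancy
step 2: push -6: top = -6 -> verified
step 3: push 8: top = 8 -> consistent with the trace
step 4: -6 - 8 = -14 -> exactly as logged
step 5: 1 - -14 = 15 -> the trace has a different value
First incorrect step: 5; the correct value is top = 15.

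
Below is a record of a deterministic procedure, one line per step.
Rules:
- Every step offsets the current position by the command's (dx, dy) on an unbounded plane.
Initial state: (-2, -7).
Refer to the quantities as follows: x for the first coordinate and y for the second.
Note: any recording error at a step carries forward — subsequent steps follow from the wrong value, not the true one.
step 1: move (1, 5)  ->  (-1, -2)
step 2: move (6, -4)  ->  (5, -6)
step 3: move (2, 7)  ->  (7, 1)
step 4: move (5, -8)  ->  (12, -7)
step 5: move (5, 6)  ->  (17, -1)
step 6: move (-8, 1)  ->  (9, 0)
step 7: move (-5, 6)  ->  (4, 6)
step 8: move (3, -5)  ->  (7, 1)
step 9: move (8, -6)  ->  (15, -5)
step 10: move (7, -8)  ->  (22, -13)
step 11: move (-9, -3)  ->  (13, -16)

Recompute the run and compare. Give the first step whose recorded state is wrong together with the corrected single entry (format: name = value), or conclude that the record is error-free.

no error

Recomputing the run from the initial state:
step 1: x = -1, y = -2
step 2: x = 5, y = -6
step 3: x = 7, y = 1
step 4: x = 12, y = -7
step 5: x = 17, y = -1
step 6: x = 9, y = 0
step 7: x = 4, y = 6
step 8: x = 7, y = 1
step 9: x = 15, y = -5
step 10: x = 22, y = -13
step 11: x = 13, y = -16
This matches the record at every step.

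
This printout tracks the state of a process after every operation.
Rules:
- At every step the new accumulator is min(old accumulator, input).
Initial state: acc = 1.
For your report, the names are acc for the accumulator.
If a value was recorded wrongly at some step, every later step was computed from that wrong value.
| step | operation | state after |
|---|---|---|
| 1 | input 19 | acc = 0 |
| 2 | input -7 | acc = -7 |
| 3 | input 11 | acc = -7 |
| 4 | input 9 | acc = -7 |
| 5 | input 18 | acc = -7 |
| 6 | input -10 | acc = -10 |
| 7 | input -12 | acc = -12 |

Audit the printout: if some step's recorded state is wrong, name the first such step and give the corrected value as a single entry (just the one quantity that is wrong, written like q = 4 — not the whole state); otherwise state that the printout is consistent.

step 1, acc = 1

step 1: acc = min(1, 19) = 1 -> the recorded entry deviates here
Step 1 is the first one off; corrected, acc = 1.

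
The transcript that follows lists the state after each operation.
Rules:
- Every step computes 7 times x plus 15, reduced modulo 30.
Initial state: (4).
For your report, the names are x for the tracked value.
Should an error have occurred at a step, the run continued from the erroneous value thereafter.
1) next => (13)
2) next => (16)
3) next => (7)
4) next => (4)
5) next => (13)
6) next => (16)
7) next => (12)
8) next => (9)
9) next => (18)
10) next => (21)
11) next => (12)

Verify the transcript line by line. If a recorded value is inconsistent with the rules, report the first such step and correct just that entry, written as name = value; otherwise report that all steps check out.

Recomputing the run from the initial state:
step 1: x = 13
step 2: x = 16
step 3: x = 7
step 4: x = 4
step 5: x = 13
step 6: x = 16
step 7: x = 7
step 8: x = 4
step 9: x = 13
step 10: x = 16
step 11: x = 7
The first disagreement with the transcript is at step 7, where the value should be x = 7.

step 7, x = 7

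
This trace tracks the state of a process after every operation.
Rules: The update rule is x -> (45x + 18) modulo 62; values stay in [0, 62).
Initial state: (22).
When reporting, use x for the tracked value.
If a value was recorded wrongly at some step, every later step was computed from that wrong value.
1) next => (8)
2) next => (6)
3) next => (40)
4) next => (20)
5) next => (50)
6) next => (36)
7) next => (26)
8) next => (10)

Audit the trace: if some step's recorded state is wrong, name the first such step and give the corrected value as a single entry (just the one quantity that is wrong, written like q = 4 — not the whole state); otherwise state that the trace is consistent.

step 1, x = 16

Step 1: x = (45*22 + 18) mod 62 = 16 — this is not what the trace shows.
That makes step 1 the first incorrect line — x = 16 is what it should show.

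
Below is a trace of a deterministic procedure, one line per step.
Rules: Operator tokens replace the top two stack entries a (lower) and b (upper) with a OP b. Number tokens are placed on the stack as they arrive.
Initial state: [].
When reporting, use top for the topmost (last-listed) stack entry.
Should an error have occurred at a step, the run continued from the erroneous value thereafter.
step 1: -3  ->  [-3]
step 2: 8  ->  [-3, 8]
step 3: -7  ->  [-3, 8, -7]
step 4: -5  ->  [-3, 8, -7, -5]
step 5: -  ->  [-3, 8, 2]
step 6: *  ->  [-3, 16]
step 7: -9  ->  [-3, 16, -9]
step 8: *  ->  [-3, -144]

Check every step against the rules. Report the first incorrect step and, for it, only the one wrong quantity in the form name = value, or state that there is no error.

step 5, top = -2

Step 1: push -3: top = -3 — matches.
Step 2: push 8: top = 8 — exactly as logged.
Step 3: push -7: top = -7 — in agreement.
Step 4: push -5: top = -5 — exactly as logged.
Step 5: -7 - -5 = -2 — this is not what the trace shows.
First incorrect step: 5; the correct value is top = -2.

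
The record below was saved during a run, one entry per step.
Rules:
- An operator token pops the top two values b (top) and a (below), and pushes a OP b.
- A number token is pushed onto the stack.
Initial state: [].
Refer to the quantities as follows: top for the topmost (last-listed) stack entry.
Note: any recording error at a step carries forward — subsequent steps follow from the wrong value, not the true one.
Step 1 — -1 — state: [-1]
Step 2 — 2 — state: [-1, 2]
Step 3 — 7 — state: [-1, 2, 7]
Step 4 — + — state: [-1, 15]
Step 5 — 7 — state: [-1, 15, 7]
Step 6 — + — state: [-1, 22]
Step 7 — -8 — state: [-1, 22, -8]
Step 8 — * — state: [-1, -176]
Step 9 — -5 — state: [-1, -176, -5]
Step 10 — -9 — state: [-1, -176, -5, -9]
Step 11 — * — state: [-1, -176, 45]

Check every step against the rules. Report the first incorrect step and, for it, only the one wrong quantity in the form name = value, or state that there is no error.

Step 1: push -1: top = -1 — exactly as logged.
Step 2: push 2: top = 2 — agrees with the record.
Step 3: push 7: top = 7 — exactly as logged.
Step 4: 2 + 7 = 9 — the entry is off here.
The earliest wrong entry is at step 4: it should read top = 9.

step 4, top = 9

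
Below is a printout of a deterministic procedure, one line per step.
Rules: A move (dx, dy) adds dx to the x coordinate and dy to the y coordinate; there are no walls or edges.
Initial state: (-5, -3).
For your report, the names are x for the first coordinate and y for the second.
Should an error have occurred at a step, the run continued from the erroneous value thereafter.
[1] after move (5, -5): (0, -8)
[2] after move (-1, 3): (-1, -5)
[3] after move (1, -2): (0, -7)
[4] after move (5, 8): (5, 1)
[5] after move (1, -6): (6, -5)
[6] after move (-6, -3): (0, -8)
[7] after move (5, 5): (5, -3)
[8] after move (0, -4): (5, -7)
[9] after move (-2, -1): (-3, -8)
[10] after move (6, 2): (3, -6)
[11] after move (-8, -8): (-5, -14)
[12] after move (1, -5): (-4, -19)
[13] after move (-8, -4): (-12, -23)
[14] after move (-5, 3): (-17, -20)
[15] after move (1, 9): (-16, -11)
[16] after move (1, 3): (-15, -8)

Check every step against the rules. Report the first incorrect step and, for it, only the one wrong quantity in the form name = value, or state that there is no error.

step 9, x = 3

1. x = -5 + (5) = 0, y = -3 + (-5) = -8 (checks out)
2. x = 0 + (-1) = -1, y = -8 + (3) = -5 (agrees with the printout)
3. x = -1 + (1) = 0, y = -5 + (-2) = -7 (same as recorded)
4. x = 0 + (5) = 5, y = -7 + (8) = 1 (checks out)
5. x = 5 + (1) = 6, y = 1 + (-6) = -5 (agrees with the printout)
6. x = 6 + (-6) = 0, y = -5 + (-3) = -8 (matches)
7. x = 0 + (5) = 5, y = -8 + (5) = -3 (same as recorded)
8. x = 5 + (0) = 5, y = -3 + (-4) = -7 (agrees with the printout)
9. x = 5 + (-2) = 3, y = -7 + (-1) = -8 (the entry is off here)
The audit stops at step 9: the recorded entry is wrong and should be x = 3.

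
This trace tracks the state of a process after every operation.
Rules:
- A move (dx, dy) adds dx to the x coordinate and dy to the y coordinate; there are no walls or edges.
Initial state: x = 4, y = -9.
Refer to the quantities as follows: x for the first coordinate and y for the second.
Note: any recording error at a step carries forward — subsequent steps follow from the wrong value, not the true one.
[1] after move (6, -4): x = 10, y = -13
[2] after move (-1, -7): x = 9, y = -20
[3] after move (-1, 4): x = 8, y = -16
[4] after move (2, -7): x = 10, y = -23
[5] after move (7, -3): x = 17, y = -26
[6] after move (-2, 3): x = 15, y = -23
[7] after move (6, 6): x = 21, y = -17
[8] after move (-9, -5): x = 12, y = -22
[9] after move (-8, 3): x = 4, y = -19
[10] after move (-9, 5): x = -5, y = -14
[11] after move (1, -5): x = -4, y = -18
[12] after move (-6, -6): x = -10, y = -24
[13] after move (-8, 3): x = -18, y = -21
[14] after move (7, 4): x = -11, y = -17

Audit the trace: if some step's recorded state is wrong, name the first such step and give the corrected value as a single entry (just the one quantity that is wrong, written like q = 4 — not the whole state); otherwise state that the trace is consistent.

Recomputing the run from the initial state:
step 1: x = 10, y = -13
step 2: x = 9, y = -20
step 3: x = 8, y = -16
step 4: x = 10, y = -23
step 5: x = 17, y = -26
step 6: x = 15, y = -23
step 7: x = 21, y = -17
step 8: x = 12, y = -22
step 9: x = 4, y = -19
step 10: x = -5, y = -14
step 11: x = -4, y = -19
step 12: x = -10, y = -25
step 13: x = -18, y = -22
step 14: x = -11, y = -18
The first disagreement with the trace is at step 11, where the value should be y = -19.

step 11, y = -19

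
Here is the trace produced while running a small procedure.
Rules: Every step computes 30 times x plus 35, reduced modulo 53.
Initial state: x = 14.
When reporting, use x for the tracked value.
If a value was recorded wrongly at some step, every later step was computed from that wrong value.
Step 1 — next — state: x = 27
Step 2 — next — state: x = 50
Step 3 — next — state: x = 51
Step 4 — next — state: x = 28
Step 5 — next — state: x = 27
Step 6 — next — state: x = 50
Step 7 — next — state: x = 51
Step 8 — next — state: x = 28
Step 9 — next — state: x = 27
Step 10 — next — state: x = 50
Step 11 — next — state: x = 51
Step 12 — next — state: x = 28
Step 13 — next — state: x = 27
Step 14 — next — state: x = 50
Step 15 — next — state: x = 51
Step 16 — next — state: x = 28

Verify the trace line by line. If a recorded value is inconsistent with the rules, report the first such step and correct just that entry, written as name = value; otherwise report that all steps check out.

step 1: x = (30*14 + 35) mod 53 = 31 -> not what was recorded
Conclusion: step 1 carries the first error; the entry should be x = 31.

step 1, x = 31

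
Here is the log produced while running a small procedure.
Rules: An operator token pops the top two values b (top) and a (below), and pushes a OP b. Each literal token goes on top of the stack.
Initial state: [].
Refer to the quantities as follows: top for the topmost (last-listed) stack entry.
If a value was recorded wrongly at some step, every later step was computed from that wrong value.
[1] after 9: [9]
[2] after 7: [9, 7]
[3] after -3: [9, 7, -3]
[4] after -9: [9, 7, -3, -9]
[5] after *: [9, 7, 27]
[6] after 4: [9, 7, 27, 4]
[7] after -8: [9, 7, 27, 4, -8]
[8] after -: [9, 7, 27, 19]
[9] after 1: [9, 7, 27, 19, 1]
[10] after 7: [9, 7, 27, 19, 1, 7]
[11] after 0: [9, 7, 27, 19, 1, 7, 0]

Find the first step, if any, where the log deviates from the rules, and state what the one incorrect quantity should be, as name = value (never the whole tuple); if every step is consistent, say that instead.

step 1: push 9: top = 9 -> exactly as logged
step 2: push 7: top = 7 -> exactly as logged
step 3: push -3: top = -3 -> checks out
step 4: push -9: top = -9 -> confirmed correct
step 5: -3 * -9 = 27 -> verified
step 6: push 4: top = 4 -> exactly as logged
step 7: push -8: top = -8 -> matches
step 8: 4 - -8 = 12 -> the entry is off here
Step 8 is the first one off; corrected, top = 12.

step 8, top = 12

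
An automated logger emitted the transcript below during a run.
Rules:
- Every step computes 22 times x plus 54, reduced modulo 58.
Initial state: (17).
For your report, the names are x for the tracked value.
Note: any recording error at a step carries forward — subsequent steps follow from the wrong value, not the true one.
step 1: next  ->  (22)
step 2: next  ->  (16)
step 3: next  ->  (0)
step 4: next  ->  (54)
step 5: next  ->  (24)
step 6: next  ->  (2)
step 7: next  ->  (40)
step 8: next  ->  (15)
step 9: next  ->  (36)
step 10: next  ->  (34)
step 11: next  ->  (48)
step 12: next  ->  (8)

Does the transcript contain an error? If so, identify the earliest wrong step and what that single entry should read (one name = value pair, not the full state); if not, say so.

1. x = (22*17 + 54) mod 58 = 22 (same as recorded)
2. x = (22*22 + 54) mod 58 = 16 (same as recorded)
3. x = (22*16 + 54) mod 58 = 0 (checks out)
4. x = (22*0 + 54) mod 58 = 54 (consistent with the transcript)
5. x = (22*54 + 54) mod 58 = 24 (in agreement)
6. x = (22*24 + 54) mod 58 = 2 (checks out)
7. x = (22*2 + 54) mod 58 = 40 (same as recorded)
8. x = (22*40 + 54) mod 58 = 6 (the recorded entry deviates here)
Conclusion: step 8 carries the first error; the entry should be x = 6.

step 8, x = 6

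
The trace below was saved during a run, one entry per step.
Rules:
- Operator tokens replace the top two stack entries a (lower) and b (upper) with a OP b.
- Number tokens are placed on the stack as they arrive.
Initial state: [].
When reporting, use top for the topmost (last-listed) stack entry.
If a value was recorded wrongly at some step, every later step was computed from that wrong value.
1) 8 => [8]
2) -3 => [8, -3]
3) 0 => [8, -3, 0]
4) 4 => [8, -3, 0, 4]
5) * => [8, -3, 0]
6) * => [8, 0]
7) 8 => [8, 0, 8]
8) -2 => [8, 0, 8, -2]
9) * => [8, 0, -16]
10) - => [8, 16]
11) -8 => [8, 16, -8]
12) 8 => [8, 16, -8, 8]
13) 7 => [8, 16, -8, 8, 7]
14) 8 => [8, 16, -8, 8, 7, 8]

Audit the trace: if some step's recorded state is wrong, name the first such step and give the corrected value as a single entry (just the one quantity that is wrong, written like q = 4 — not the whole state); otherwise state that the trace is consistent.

no error

step 1: push 8: top = 8 -> agrees with the trace
step 2: push -3: top = -3 -> exactly as logged
step 3: push 0: top = 0 -> consistent with the trace
step 4: push 4: top = 4 -> verified
step 5: 0 * 4 = 0 -> confirmed correct
step 6: -3 * 0 = 0 -> verified
step 7: push 8: top = 8 -> matches
step 8: push -2: top = -2 -> matches
step 9: 8 * -2 = -16 -> consistent with the trace
step 10: 0 - -16 = 16 -> in agreement
step 11: push -8: top = -8 -> consistent with the trace
step 12: push 8: top = 8 -> in agreement
step 13: push 7: top = 7 -> verified
step 14: push 8: top = 8 -> exactly as logged
Every step is consistent.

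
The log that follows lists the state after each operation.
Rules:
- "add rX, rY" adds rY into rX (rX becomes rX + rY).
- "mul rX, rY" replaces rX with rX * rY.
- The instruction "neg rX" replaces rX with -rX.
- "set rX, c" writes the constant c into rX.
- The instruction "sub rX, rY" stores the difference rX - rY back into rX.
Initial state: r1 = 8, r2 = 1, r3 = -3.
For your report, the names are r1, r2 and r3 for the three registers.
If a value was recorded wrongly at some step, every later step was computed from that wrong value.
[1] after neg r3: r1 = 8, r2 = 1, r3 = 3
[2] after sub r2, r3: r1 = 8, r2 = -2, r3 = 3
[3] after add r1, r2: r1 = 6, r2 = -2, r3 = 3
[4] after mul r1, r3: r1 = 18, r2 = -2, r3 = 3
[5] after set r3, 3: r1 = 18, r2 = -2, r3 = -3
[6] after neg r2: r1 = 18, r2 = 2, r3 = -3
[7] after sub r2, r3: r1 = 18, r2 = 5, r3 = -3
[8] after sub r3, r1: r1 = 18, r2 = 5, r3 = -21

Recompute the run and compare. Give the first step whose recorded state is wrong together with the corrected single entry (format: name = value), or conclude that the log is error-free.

step 5, r3 = 3

Recomputing the run from the initial state:
step 1: r1 = 8, r2 = 1, r3 = 3
step 2: r1 = 8, r2 = -2, r3 = 3
step 3: r1 = 6, r2 = -2, r3 = 3
step 4: r1 = 18, r2 = -2, r3 = 3
step 5: r1 = 18, r2 = -2, r3 = 3
step 6: r1 = 18, r2 = 2, r3 = 3
step 7: r1 = 18, r2 = -1, r3 = 3
step 8: r1 = 18, r2 = -1, r3 = -15
The first disagreement with the log is at step 5, where the value should be r3 = 3.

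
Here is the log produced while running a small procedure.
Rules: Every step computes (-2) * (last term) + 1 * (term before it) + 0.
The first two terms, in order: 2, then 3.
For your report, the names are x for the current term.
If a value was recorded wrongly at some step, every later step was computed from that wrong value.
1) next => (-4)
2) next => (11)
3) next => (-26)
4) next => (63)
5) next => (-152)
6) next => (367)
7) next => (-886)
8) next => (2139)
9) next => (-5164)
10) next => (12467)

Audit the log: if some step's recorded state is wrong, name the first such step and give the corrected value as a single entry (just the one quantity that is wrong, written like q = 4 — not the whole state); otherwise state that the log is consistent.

no error

Step 1: x = -2*(3) + (1)*(2) + (0) = -4 — agrees with the log.
Step 2: x = -2*(-4) + (1)*(3) + (0) = 11 — verified.
Step 3: x = -2*(11) + (1)*(-4) + (0) = -26 — no discrepancy.
Step 4: x = -2*(-26) + (1)*(11) + (0) = 63 — no discrepancy.
Step 5: x = -2*(63) + (1)*(-26) + (0) = -152 — confirmed correct.
Step 6: x = -2*(-152) + (1)*(63) + (0) = 367 — consistent with the log.
Step 7: x = -2*(367) + (1)*(-152) + (0) = -886 — exactly as logged.
Step 8: x = -2*(-886) + (1)*(367) + (0) = 2139 — checks out.
Step 9: x = -2*(2139) + (1)*(-886) + (0) = -5164 — verified.
Step 10: x = -2*(-5164) + (1)*(2139) + (0) = 12467 — no discrepancy.
The recomputation confirms every line.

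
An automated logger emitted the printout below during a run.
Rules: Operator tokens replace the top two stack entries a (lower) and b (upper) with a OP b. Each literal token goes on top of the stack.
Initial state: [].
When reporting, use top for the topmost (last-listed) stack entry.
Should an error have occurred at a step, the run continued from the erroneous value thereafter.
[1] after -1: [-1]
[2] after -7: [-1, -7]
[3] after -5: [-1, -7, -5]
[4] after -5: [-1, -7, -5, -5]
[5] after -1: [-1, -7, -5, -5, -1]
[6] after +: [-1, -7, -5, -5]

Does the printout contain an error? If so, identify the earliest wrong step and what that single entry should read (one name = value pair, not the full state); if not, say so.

step 1: push -1: top = -1 -> consistent with the printout
step 2: push -7: top = -7 -> matches
step 3: push -5: top = -5 -> same as recorded
step 4: push -5: top = -5 -> same as recorded
step 5: push -1: top = -1 -> matches
step 6: -5 + -1 = -6 -> not what was recorded
Step 6 is the first one off; corrected, top = -6.

step 6, top = -6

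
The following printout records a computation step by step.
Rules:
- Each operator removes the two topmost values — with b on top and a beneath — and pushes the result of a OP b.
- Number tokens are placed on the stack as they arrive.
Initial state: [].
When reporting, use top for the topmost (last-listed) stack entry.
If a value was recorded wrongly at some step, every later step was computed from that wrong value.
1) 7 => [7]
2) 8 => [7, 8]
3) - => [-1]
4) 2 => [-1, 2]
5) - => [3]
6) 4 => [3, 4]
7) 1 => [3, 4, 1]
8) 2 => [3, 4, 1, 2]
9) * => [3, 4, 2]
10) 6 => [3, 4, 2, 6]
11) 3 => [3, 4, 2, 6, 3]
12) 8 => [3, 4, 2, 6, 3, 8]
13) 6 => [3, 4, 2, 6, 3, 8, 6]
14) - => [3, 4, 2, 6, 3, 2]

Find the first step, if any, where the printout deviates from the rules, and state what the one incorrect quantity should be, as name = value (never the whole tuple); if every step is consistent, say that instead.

step 1: push 7: top = 7 -> consistent with the printout
step 2: push 8: top = 8 -> agrees with the printout
step 3: 7 - 8 = -1 -> matches
step 4: push 2: top = 2 -> checks out
step 5: -1 - 2 = -3 -> the printout disagrees here
Conclusion: step 5 carries the first error; the entry should be top = -3.

step 5, top = -3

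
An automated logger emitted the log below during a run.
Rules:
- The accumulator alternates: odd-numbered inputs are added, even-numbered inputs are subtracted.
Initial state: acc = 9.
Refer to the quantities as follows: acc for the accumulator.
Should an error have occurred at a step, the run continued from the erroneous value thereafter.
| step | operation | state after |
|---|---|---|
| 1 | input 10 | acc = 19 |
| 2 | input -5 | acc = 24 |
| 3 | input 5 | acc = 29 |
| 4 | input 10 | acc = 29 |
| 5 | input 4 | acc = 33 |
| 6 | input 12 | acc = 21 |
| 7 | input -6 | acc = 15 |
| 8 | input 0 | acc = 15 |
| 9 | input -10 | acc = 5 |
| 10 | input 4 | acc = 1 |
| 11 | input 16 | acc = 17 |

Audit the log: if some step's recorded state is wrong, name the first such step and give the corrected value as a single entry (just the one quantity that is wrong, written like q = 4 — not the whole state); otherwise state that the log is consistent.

step 4, acc = 19

1. acc = 9 + 10 = 19 (confirmed correct)
2. acc = 19 - -5 = 24 (agrees with the log)
3. acc = 24 + 5 = 29 (agrees with the log)
4. acc = 29 - 10 = 19 (the log has a different value)
The audit stops at step 4: the recorded entry is wrong and should be acc = 19.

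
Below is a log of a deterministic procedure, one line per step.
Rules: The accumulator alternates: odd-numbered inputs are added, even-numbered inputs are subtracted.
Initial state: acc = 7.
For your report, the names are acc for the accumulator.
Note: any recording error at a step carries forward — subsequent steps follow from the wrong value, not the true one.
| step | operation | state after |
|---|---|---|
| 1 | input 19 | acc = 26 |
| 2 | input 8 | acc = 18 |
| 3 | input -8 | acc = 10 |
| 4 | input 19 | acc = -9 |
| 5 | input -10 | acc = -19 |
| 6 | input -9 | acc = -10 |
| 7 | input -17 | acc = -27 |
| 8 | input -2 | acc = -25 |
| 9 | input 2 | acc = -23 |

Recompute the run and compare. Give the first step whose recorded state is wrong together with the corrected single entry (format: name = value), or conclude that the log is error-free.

1. acc = 7 + 19 = 26 (agrees with the log)
2. acc = 26 - 8 = 18 (in agreement)
3. acc = 18 + -8 = 10 (checks out)
4. acc = 10 - 19 = -9 (same as recorded)
5. acc = -9 + -10 = -19 (no discrepancy)
6. acc = -19 - -9 = -10 (agrees with the log)
7. acc = -10 + -17 = -27 (matches)
8. acc = -27 - -2 = -25 (exactly as logged)
9. acc = -25 + 2 = -23 (agrees with the log)
Each recorded entry agrees with the recomputation.

no error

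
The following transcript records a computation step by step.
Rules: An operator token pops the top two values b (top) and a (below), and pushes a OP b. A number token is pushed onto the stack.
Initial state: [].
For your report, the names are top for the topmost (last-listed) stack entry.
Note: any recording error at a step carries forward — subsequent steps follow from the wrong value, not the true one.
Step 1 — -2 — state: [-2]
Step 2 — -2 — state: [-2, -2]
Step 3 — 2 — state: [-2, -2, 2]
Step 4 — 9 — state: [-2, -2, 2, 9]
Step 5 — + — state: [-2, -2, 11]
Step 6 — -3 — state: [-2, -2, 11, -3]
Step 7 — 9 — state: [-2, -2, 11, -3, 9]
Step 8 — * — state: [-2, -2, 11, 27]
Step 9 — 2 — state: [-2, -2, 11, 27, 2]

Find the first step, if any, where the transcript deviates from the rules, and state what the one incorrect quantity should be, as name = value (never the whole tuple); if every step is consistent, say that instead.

step 8, top = -27

1. push -2: top = -2 (no discrepancy)
2. push -2: top = -2 (verified)
3. push 2: top = 2 (agrees with the transcript)
4. push 9: top = 9 (exactly as logged)
5. 2 + 9 = 11 (confirmed correct)
6. push -3: top = -3 (agrees with the transcript)
7. push 9: top = 9 (agrees with the transcript)
8. -3 * 9 = -27 (the transcript disagrees here)
First incorrect step: 8; the correct value is top = -27.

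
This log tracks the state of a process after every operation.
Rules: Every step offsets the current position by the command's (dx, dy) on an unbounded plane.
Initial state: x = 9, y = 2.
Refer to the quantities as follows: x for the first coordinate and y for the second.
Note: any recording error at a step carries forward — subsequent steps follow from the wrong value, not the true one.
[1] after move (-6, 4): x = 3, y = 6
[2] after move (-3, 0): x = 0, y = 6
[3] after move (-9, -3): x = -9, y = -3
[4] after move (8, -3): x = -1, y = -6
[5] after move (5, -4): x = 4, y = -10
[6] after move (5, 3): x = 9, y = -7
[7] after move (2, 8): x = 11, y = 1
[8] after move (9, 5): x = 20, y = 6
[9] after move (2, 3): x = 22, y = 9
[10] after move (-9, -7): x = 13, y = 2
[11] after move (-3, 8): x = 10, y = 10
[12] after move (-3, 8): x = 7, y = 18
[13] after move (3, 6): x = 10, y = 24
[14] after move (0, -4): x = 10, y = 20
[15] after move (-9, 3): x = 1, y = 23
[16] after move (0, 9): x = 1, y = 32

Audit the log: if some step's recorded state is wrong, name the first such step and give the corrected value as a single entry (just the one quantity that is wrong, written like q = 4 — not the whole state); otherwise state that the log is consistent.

Recomputing the run from the initial state:
step 1: x = 3, y = 6
step 2: x = 0, y = 6
step 3: x = -9, y = 3
step 4: x = -1, y = 0
step 5: x = 4, y = -4
step 6: x = 9, y = -1
step 7: x = 11, y = 7
step 8: x = 20, y = 12
step 9: x = 22, y = 15
step 10: x = 13, y = 8
step 11: x = 10, y = 16
step 12: x = 7, y = 24
step 13: x = 10, y = 30
step 14: x = 10, y = 26
step 15: x = 1, y = 29
step 16: x = 1, y = 38
The first disagreement with the log is at step 3, where the value should be y = 3.

step 3, y = 3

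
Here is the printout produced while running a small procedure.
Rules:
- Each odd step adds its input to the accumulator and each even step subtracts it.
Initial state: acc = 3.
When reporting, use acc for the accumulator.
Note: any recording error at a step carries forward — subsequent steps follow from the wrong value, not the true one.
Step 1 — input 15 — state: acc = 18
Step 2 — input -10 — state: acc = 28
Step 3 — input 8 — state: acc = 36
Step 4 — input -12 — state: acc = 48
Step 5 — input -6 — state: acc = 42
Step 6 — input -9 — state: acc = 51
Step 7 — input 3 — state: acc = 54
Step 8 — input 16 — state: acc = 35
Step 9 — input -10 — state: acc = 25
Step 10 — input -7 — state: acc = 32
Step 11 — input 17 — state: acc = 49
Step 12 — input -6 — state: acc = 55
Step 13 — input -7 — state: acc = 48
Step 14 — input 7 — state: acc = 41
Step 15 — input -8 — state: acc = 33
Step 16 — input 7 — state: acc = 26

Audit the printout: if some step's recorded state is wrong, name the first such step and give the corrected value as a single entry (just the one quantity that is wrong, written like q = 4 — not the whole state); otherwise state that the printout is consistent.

Step 1: acc = 3 + 15 = 18 — same as recorded.
Step 2: acc = 18 - -10 = 28 — same as recorded.
Step 3: acc = 28 + 8 = 36 — confirmed correct.
Step 4: acc = 36 - -12 = 48 — in agreement.
Step 5: acc = 48 + -6 = 42 — agrees with the printout.
Step 6: acc = 42 - -9 = 51 — same as recorded.
Step 7: acc = 51 + 3 = 54 — consistent with the printout.
Step 8: acc = 54 - 16 = 38 — the recorded entry deviates here.
Conclusion: step 8 carries the first error; the entry should be acc = 38.

step 8, acc = 38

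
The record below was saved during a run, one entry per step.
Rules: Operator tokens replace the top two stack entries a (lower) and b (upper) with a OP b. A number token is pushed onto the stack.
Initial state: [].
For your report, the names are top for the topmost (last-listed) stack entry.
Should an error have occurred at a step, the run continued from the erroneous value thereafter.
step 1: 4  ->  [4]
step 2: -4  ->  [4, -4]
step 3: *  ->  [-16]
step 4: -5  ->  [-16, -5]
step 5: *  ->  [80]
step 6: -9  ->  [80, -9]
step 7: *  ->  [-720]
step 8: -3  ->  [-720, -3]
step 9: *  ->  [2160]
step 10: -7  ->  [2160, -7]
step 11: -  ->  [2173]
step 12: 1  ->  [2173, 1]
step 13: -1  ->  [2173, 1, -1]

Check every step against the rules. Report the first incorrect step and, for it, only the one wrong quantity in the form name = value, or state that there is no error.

step 1: push 4: top = 4 -> exactly as logged
step 2: push -4: top = -4 -> confirmed correct
step 3: 4 * -4 = -16 -> confirmed correct
step 4: push -5: top = -5 -> same as recorded
step 5: -16 * -5 = 80 -> verified
step 6: push -9: top = -9 -> confirmed correct
step 7: 80 * -9 = -720 -> matches
step 8: push -3: top = -3 -> same as recorded
step 9: -720 * -3 = 2160 -> checks out
step 10: push -7: top = -7 -> same as recorded
step 11: 2160 - -7 = 2167 -> first mismatch against the record
Step 11 is the first one off; corrected, top = 2167.

step 11, top = 2167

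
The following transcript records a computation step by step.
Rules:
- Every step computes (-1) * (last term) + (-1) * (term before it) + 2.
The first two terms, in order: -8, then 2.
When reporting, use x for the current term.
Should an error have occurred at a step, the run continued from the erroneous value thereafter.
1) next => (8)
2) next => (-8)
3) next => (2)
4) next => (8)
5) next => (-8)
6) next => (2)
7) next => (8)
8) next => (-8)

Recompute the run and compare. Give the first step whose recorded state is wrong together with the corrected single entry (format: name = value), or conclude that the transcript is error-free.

no error

1. x = -1*(2) + (-1)*(-8) + (2) = 8 (confirmed correct)
2. x = -1*(8) + (-1)*(2) + (2) = -8 (checks out)
3. x = -1*(-8) + (-1)*(8) + (2) = 2 (matches)
4. x = -1*(2) + (-1)*(-8) + (2) = 8 (verified)
5. x = -1*(8) + (-1)*(2) + (2) = -8 (verified)
6. x = -1*(-8) + (-1)*(8) + (2) = 2 (exactly as logged)
7. x = -1*(2) + (-1)*(-8) + (2) = 8 (agrees with the transcript)
8. x = -1*(8) + (-1)*(2) + (2) = -8 (confirmed correct)
No step deviates from the rules.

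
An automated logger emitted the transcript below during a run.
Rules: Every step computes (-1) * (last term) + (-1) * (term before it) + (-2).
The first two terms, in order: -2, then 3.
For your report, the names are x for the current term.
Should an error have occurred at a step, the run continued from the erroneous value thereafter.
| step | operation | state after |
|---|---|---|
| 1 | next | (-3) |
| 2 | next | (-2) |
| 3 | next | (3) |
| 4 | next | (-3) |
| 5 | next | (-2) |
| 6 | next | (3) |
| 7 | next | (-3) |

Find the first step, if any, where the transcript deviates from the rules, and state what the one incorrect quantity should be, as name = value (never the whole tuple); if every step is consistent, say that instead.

no error

Recomputing the run from the initial state:
step 1: x = -3
step 2: x = -2
step 3: x = 3
step 4: x = -3
step 5: x = -2
step 6: x = 3
step 7: x = -3
This matches the transcript at every step.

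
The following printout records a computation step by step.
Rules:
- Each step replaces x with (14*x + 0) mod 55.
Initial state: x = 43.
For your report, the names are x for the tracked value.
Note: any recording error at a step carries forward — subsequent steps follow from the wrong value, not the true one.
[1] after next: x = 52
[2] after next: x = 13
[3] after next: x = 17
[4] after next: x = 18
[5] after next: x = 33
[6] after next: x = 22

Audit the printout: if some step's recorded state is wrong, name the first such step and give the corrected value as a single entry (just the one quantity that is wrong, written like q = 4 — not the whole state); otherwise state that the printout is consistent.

step 5, x = 32

Recomputing the run from the initial state:
step 1: x = 52
step 2: x = 13
step 3: x = 17
step 4: x = 18
step 5: x = 32
step 6: x = 8
The first disagreement with the printout is at step 5, where the value should be x = 32.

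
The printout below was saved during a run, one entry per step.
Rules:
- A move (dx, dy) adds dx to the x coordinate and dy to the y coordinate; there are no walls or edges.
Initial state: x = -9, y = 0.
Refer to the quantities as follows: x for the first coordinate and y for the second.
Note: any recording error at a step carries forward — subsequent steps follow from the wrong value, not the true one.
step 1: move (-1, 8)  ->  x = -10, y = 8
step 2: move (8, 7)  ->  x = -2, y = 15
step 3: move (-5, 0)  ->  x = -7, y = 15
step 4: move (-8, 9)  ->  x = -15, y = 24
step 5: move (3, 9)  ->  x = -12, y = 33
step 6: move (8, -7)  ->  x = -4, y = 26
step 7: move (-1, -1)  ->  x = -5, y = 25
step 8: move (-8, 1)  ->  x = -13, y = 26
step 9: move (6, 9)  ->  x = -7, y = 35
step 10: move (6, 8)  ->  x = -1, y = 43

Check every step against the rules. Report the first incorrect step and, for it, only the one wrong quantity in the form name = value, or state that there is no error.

Step 1: x = -9 + (-1) = -10, y = 0 + (8) = 8 — same as recorded.
Step 2: x = -10 + (8) = -2, y = 8 + (7) = 15 — matches.
Step 3: x = -2 + (-5) = -7, y = 15 + (0) = 15 — in agreement.
Step 4: x = -7 + (-8) = -15, y = 15 + (9) = 24 — consistent with the printout.
Step 5: x = -15 + (3) = -12, y = 24 + (9) = 33 — confirmed correct.
Step 6: x = -12 + (8) = -4, y = 33 + (-7) = 26 — agrees with the printout.
Step 7: x = -4 + (-1) = -5, y = 26 + (-1) = 25 — same as recorded.
Step 8: x = -5 + (-8) = -13, y = 25 + (1) = 26 — in agreement.
Step 9: x = -13 + (6) = -7, y = 26 + (9) = 35 — exactly as logged.
Step 10: x = -7 + (6) = -1, y = 35 + (8) = 43 — matches.
Nothing is out of place; the run is error-free.

no error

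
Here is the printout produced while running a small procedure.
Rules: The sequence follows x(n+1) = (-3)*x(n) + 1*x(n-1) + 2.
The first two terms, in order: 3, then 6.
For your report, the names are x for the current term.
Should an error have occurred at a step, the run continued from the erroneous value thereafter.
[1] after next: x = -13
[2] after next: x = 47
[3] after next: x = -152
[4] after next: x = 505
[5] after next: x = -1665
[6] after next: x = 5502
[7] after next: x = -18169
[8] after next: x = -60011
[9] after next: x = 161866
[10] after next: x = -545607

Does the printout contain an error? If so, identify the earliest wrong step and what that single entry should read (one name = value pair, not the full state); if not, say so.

Step 1: x = -3*(6) + (1)*(3) + (2) = -13 — checks out.
Step 2: x = -3*(-13) + (1)*(6) + (2) = 47 — in agreement.
Step 3: x = -3*(47) + (1)*(-13) + (2) = -152 — no discrepancy.
Step 4: x = -3*(-152) + (1)*(47) + (2) = 505 — in agreement.
Step 5: x = -3*(505) + (1)*(-152) + (2) = -1665 — checks out.
Step 6: x = -3*(-1665) + (1)*(505) + (2) = 5502 — in agreement.
Step 7: x = -3*(5502) + (1)*(-1665) + (2) = -18169 — same as recorded.
Step 8: x = -3*(-18169) + (1)*(5502) + (2) = 60011 — the entry is off here.
That makes step 8 the first incorrect line — x = 60011 is what it should show.

step 8, x = 60011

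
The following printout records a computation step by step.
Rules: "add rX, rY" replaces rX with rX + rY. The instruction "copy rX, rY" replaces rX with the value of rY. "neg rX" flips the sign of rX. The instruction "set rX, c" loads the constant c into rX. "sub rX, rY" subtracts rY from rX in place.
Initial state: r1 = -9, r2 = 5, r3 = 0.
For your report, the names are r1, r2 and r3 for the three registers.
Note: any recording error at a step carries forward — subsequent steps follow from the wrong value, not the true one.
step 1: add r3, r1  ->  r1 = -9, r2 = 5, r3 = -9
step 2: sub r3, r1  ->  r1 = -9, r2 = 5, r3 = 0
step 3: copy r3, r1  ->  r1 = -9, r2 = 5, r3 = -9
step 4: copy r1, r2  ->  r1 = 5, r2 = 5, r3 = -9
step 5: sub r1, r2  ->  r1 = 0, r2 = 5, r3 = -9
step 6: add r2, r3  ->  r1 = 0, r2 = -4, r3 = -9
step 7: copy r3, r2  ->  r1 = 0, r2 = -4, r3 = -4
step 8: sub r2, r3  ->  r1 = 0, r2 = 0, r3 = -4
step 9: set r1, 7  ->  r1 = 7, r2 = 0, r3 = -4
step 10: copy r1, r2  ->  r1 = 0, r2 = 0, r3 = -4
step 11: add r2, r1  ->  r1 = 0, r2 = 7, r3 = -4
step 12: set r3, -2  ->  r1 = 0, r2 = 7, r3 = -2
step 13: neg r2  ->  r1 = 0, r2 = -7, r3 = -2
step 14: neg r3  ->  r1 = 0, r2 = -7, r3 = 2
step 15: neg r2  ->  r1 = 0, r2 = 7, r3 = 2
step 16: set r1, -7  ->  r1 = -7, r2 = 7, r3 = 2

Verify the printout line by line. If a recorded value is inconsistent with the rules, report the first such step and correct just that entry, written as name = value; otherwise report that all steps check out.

step 1: r3 = 0 + -9 = -9 -> agrees with the printout
step 2: r3 = -9 - -9 = 0 -> agrees with the printout
step 3: r3 = -9 -> no discrepancy
step 4: r1 = 5 -> in agreement
step 5: r1 = 5 - 5 = 0 -> confirmed correct
step 6: r2 = 5 + -9 = -4 -> in agreement
step 7: r3 = -4 -> checks out
step 8: r2 = -4 - -4 = 0 -> in agreement
step 9: r1 = 7 -> verified
step 10: r1 = 0 -> no discrepancy
step 11: r2 = 0 + 0 = 0 -> a discrepancy with the printout
The audit stops at step 11: the recorded entry is wrong and should be r2 = 0.

step 11, r2 = 0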